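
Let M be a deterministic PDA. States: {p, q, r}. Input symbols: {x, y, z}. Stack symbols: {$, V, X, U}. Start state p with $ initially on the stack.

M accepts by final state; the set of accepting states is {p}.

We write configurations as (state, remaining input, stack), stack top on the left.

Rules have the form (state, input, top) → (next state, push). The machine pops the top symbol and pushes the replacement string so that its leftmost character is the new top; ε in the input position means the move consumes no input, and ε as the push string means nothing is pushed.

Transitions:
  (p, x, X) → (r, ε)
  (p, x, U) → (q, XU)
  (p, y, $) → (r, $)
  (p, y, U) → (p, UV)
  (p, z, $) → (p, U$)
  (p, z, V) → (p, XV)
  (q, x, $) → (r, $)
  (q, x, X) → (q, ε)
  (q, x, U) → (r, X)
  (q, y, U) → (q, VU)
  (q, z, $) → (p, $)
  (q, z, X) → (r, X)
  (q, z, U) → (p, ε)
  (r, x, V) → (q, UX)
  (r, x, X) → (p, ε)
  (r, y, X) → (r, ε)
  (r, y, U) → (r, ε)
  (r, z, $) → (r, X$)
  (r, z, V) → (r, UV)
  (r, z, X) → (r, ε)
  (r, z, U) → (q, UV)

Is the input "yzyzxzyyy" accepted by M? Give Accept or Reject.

(p, yzyzxzyyy, $)
  read y, top $: go to r, push $ → (r, zyzxzyyy, $)
  read z, top $: go to r, push X$ → (r, yzxzyyy, X$)
  read y, top X: go to r, push ε → (r, zxzyyy, $)
  read z, top $: go to r, push X$ → (r, xzyyy, X$)
  read x, top X: go to p, push ε → (p, zyyy, $)
  read z, top $: go to p, push U$ → (p, yyy, U$)
  read y, top U: go to p, push UV → (p, yy, UV$)
  read y, top U: go to p, push UV → (p, y, UVV$)
  read y, top U: go to p, push UV → (p, ε, UVVV$)
All input consumed; state p ∈ F.

Accept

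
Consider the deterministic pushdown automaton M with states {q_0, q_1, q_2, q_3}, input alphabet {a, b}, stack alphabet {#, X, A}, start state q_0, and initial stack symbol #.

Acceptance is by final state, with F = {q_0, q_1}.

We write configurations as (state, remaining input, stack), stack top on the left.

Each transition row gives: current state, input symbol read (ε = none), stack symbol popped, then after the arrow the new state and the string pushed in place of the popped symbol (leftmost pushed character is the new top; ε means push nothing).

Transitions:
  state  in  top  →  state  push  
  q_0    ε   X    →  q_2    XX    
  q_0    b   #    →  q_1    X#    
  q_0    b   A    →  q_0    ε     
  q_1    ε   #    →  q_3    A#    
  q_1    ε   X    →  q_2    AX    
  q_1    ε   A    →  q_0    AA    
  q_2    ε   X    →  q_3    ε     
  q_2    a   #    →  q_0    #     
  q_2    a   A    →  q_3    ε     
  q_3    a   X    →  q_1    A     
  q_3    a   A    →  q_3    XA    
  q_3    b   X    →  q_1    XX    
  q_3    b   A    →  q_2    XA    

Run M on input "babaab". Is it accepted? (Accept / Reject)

(q_0, babaab, #)
  read b, top #: go to q_1, push X# → (q_1, abaab, X#)
  ε-move, top X: go to q_2, push AX → (q_2, abaab, AX#)
  read a, top A: go to q_3, push ε → (q_3, baab, X#)
  read b, top X: go to q_1, push XX → (q_1, aab, XX#)
  ε-move, top X: go to q_2, push AX → (q_2, aab, AXX#)
  read a, top A: go to q_3, push ε → (q_3, ab, XX#)
  read a, top X: go to q_1, push A → (q_1, b, AX#)
  ε-move, top A: go to q_0, push AA → (q_0, b, AAX#)
  read b, top A: go to q_0, push ε → (q_0, ε, AX#)
All input consumed; state q_0 ∈ F.

Accept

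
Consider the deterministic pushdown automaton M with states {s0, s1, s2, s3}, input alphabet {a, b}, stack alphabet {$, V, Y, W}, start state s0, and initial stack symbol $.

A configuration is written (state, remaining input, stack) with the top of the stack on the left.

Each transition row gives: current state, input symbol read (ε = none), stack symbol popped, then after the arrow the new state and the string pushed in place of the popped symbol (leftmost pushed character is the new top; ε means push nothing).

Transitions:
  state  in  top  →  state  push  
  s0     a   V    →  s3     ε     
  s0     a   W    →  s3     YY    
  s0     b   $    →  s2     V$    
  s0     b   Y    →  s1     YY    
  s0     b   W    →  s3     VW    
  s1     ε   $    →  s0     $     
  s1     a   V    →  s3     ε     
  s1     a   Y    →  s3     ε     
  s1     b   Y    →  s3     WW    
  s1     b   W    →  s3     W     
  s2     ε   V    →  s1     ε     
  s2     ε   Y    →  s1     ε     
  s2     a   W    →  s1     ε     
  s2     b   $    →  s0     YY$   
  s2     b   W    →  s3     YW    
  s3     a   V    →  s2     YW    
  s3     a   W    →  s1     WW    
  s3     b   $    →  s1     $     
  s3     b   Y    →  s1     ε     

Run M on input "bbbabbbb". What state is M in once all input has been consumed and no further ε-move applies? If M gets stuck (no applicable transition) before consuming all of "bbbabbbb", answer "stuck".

(s0, bbbabbbb, $)
  read b, top $: go to s2, push V$ → (s2, bbabbbb, V$)
  ε-move, top V: go to s1, push ε → (s1, bbabbbb, $)
  ε-move, top $: go to s0, push $ → (s0, bbabbbb, $)
  read b, top $: go to s2, push V$ → (s2, babbbb, V$)
  ε-move, top V: go to s1, push ε → (s1, babbbb, $)
  ε-move, top $: go to s0, push $ → (s0, babbbb, $)
  read b, top $: go to s2, push V$ → (s2, abbbb, V$)
  ε-move, top V: go to s1, push ε → (s1, abbbb, $)
  ε-move, top $: go to s0, push $ → (s0, abbbb, $)
No transition for (s0, a, top $); M blocks with input abbbb remaining.

stuck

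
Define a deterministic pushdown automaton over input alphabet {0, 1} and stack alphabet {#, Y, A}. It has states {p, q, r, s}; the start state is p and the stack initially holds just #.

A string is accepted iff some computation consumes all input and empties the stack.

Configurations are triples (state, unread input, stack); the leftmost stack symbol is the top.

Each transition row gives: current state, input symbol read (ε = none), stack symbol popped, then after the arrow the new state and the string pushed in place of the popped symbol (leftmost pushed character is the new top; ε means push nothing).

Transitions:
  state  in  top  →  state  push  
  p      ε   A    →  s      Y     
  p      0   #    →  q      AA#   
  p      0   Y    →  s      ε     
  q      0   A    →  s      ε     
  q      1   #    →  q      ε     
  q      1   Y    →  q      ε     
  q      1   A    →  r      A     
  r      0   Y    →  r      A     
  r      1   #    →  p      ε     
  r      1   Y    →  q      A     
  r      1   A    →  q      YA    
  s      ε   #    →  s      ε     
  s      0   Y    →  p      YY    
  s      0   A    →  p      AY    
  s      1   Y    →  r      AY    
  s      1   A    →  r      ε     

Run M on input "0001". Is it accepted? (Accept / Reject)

(p, 0001, #)
  read 0, top #: go to q, push AA# → (q, 001, AA#)
  read 0, top A: go to s, push ε → (s, 01, A#)
  read 0, top A: go to p, push AY → (p, 1, AY#)
  ε-move, top A: go to s, push Y → (s, 1, YY#)
  read 1, top Y: go to r, push AY → (r, ε, AYY#)
All input consumed; stack is AYY#, not empty, and no further ε-move applies.

Reject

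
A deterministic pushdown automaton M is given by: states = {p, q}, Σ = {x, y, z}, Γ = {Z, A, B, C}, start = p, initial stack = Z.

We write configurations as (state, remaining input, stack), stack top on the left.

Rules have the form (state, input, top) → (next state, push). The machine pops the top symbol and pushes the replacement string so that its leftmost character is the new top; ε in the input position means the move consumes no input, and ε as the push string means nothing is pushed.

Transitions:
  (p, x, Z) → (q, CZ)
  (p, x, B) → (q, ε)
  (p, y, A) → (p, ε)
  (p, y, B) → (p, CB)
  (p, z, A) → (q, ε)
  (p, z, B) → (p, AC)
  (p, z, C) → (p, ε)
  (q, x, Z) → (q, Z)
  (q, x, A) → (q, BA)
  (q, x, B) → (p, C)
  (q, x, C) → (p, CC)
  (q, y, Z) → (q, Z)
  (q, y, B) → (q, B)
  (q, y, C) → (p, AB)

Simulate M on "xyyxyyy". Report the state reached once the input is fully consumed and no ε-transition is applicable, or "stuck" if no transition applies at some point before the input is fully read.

q

(p, xyyxyyy, Z)
  read x, top Z: go to q, push CZ → (q, yyxyyy, CZ)
  read y, top C: go to p, push AB → (p, yxyyy, ABZ)
  read y, top A: go to p, push ε → (p, xyyy, BZ)
  read x, top B: go to q, push ε → (q, yyy, Z)
  read y, top Z: go to q, push Z → (q, yy, Z)
  read y, top Z: go to q, push Z → (q, y, Z)
  read y, top Z: go to q, push Z → (q, ε, Z)
All input consumed; M is in state q.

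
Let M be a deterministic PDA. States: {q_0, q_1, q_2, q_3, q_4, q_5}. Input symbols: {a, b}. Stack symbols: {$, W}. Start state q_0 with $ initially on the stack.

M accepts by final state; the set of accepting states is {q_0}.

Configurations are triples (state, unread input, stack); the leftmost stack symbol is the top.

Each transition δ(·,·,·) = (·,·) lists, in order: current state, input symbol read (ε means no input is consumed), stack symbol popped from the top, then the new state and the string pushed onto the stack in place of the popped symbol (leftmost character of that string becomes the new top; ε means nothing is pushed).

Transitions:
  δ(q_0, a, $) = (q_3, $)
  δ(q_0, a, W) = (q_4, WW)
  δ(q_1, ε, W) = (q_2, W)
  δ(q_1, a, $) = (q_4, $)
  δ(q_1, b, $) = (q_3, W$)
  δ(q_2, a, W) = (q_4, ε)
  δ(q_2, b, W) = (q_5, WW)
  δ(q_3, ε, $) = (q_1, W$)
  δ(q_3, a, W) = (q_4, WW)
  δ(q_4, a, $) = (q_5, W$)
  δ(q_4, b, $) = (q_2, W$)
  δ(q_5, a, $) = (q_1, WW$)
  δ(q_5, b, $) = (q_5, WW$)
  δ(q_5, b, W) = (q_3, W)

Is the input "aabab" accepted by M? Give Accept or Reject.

Reject

(q_0, aabab, $)
  read a, top $: go to q_3, push $ → (q_3, abab, $)
  ε-move, top $: go to q_1, push W$ → (q_1, abab, W$)
  ε-move, top W: go to q_2, push W → (q_2, abab, W$)
  read a, top W: go to q_4, push ε → (q_4, bab, $)
  read b, top $: go to q_2, push W$ → (q_2, ab, W$)
  read a, top W: go to q_4, push ε → (q_4, b, $)
  read b, top $: go to q_2, push W$ → (q_2, ε, W$)
All input consumed; state q_2 ∉ F and no further ε-move applies.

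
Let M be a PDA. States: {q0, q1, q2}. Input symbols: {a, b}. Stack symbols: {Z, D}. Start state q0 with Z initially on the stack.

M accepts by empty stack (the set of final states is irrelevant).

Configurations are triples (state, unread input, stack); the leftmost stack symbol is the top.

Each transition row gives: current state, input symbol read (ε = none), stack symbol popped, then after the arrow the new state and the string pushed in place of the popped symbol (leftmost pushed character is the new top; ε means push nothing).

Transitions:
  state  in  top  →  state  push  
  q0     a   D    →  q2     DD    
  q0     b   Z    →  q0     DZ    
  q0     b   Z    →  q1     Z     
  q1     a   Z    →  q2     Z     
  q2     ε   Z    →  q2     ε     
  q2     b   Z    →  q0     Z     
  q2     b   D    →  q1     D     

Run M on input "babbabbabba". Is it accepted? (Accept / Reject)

Accept

One accepting computation: (q0, babbabbabba, Z) ⊢ (q1, abbabbabba, Z) ⊢ (q2, bbabbabba, Z) ⊢ (q0, babbabba, Z) ⊢ (q1, abbabba, Z) ⊢ (q2, bbabba, Z) ⊢ (q0, babba, Z) ⊢ (q1, abba, Z) ⊢ (q2, bba, Z) ⊢ (q0, ba, Z) ⊢ (q1, a, Z) ⊢ (q2, ε, Z) ⊢ (q2, ε, ε)
All input consumed and the stack is empty.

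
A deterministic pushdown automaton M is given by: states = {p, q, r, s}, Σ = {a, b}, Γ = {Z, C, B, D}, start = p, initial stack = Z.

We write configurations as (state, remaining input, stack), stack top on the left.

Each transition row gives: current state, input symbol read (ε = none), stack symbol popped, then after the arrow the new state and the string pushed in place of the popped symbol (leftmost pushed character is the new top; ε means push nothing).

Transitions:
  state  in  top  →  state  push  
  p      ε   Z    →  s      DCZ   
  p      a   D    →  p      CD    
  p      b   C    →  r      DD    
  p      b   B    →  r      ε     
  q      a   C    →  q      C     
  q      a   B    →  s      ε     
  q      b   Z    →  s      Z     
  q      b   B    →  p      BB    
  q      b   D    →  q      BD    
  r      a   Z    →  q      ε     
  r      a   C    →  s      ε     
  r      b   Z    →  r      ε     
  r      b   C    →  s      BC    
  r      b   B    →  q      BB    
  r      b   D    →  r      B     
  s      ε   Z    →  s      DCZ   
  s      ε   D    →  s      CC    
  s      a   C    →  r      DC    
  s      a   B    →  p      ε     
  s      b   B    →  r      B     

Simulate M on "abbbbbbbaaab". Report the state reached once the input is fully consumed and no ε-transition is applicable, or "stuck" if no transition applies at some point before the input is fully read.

stuck

(p, abbbbbbbaaab, Z)
  ε-move, top Z: go to s, push DCZ → (s, abbbbbbbaaab, DCZ)
  ε-move, top D: go to s, push CC → (s, abbbbbbbaaab, CCCZ)
  read a, top C: go to r, push DC → (r, bbbbbbbaaab, DCCCZ)
  read b, top D: go to r, push B → (r, bbbbbbaaab, BCCCZ)
  read b, top B: go to q, push BB → (q, bbbbbaaab, BBCCCZ)
  read b, top B: go to p, push BB → (p, bbbbaaab, BBBCCCZ)
  read b, top B: go to r, push ε → (r, bbbaaab, BBCCCZ)
  read b, top B: go to q, push BB → (q, bbaaab, BBBCCCZ)
  read b, top B: go to p, push BB → (p, baaab, BBBBCCCZ)
  read b, top B: go to r, push ε → (r, aaab, BBBCCCZ)
No transition for (r, a, top B); M blocks with input aaab remaining.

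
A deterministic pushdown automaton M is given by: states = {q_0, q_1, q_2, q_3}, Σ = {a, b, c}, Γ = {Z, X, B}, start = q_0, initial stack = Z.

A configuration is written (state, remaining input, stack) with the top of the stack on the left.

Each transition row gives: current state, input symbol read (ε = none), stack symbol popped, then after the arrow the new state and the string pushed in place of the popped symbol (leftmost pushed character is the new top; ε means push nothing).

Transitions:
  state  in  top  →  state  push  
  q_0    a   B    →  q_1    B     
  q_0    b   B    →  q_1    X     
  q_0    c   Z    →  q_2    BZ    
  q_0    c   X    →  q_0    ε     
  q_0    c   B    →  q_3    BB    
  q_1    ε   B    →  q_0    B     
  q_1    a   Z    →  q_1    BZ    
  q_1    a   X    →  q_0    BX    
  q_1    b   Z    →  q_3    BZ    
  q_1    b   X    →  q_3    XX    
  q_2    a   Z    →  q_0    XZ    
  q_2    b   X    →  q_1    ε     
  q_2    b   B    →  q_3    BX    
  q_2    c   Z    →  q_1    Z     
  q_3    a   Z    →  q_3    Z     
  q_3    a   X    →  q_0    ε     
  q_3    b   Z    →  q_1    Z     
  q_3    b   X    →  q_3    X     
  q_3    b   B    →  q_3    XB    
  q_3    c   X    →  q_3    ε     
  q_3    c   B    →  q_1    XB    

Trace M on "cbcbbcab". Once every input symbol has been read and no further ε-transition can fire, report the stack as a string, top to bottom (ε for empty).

XXZ

(q_0, cbcbbcab, Z) ⊢ (q_2, bcbbcab, BZ) ⊢ (q_3, cbbcab, BXZ) ⊢ (q_1, bbcab, XBXZ) ⊢ (q_3, bcab, XXBXZ) ⊢ (q_3, cab, XXBXZ) ⊢ (q_3, ab, XBXZ) ⊢ (q_0, b, BXZ) ⊢ (q_1, ε, XXZ)
All input consumed in state q_1 with stack XXZ.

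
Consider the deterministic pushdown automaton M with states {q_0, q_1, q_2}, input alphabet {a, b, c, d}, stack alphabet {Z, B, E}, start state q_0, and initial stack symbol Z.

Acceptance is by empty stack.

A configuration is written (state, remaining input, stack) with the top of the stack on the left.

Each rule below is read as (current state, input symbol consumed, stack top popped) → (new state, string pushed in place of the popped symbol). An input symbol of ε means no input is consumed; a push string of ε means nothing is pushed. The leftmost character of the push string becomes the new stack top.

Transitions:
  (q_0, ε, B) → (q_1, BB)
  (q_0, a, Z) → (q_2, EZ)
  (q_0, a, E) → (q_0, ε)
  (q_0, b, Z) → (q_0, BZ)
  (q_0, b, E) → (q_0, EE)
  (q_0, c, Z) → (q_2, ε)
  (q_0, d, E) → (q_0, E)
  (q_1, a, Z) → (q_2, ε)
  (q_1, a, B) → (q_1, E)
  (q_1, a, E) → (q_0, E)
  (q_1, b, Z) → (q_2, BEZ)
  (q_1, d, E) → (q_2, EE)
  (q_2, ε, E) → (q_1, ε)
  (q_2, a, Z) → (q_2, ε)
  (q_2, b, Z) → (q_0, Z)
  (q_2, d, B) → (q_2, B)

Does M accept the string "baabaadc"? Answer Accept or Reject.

(q_0, baabaadc, Z)
  read b, top Z: go to q_0, push BZ → (q_0, aabaadc, BZ)
  ε-move, top B: go to q_1, push BB → (q_1, aabaadc, BBZ)
  read a, top B: go to q_1, push E → (q_1, abaadc, EBZ)
  read a, top E: go to q_0, push E → (q_0, baadc, EBZ)
  read b, top E: go to q_0, push EE → (q_0, aadc, EEBZ)
  read a, top E: go to q_0, push ε → (q_0, adc, EBZ)
  read a, top E: go to q_0, push ε → (q_0, dc, BZ)
  ε-move, top B: go to q_1, push BB → (q_1, dc, BBZ)
No transition applies at (q_1, dc, BBZ); input not fully consumed.

Reject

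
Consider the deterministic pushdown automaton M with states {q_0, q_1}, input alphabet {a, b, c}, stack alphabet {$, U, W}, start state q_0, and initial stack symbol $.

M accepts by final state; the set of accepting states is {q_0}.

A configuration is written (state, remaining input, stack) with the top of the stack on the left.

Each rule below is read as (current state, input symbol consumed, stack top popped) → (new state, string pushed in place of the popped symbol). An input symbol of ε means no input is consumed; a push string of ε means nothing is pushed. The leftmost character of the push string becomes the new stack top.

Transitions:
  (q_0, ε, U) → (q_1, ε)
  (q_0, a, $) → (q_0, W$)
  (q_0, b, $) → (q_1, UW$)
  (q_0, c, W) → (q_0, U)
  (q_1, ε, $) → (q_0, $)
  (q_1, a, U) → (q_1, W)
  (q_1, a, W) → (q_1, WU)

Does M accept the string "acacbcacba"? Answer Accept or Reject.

(q_0, acacbcacba, $)
  read a, top $: go to q_0, push W$ → (q_0, cacbcacba, W$)
  read c, top W: go to q_0, push U → (q_0, acbcacba, U$)
  ε-move, top U: go to q_1, push ε → (q_1, acbcacba, $)
  ε-move, top $: go to q_0, push $ → (q_0, acbcacba, $)
  read a, top $: go to q_0, push W$ → (q_0, cbcacba, W$)
  read c, top W: go to q_0, push U → (q_0, bcacba, U$)
  ε-move, top U: go to q_1, push ε → (q_1, bcacba, $)
  ε-move, top $: go to q_0, push $ → (q_0, bcacba, $)
  read b, top $: go to q_1, push UW$ → (q_1, cacba, UW$)
No transition applies at (q_1, cacba, UW$); input not fully consumed.

Reject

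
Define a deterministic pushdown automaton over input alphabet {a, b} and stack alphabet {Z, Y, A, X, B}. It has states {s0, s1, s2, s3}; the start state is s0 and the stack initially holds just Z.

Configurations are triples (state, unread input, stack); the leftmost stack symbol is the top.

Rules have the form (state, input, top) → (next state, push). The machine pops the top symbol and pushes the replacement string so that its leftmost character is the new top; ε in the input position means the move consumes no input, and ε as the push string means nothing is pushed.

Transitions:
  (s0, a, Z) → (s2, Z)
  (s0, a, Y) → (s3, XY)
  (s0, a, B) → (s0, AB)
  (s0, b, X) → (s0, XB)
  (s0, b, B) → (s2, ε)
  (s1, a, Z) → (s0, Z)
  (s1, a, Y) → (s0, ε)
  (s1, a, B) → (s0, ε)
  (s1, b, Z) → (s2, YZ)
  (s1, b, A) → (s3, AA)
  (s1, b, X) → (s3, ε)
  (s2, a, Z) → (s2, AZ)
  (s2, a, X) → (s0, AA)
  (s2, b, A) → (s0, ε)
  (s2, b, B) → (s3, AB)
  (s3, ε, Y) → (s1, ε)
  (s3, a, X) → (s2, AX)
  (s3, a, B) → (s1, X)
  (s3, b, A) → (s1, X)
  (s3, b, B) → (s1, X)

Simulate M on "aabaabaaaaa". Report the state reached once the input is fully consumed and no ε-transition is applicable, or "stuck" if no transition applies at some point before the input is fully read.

(s0, aabaabaaaaa, Z)
  read a, top Z: go to s2, push Z → (s2, abaabaaaaa, Z)
  read a, top Z: go to s2, push AZ → (s2, baabaaaaa, AZ)
  read b, top A: go to s0, push ε → (s0, aabaaaaa, Z)
  read a, top Z: go to s2, push Z → (s2, abaaaaa, Z)
  read a, top Z: go to s2, push AZ → (s2, baaaaa, AZ)
  read b, top A: go to s0, push ε → (s0, aaaaa, Z)
  read a, top Z: go to s2, push Z → (s2, aaaa, Z)
  read a, top Z: go to s2, push AZ → (s2, aaa, AZ)
No transition for (s2, a, top A); M blocks with input aaa remaining.

stuck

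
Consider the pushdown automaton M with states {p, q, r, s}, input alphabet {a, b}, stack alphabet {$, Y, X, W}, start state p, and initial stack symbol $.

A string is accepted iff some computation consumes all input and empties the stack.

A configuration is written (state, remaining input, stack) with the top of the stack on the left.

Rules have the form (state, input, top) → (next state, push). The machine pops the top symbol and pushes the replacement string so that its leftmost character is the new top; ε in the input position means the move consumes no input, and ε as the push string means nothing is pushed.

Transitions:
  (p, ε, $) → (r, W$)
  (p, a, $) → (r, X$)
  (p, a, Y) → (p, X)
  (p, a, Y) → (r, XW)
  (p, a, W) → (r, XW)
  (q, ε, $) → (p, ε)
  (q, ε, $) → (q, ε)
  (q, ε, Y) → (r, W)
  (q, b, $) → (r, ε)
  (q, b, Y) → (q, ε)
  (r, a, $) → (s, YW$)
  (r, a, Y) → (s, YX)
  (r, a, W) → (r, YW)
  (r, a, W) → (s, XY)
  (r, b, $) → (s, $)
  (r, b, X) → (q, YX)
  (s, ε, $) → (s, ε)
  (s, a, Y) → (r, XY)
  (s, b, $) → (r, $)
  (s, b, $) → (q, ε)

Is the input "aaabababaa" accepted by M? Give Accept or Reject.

No computation consumes all input and empties the stack.

Reject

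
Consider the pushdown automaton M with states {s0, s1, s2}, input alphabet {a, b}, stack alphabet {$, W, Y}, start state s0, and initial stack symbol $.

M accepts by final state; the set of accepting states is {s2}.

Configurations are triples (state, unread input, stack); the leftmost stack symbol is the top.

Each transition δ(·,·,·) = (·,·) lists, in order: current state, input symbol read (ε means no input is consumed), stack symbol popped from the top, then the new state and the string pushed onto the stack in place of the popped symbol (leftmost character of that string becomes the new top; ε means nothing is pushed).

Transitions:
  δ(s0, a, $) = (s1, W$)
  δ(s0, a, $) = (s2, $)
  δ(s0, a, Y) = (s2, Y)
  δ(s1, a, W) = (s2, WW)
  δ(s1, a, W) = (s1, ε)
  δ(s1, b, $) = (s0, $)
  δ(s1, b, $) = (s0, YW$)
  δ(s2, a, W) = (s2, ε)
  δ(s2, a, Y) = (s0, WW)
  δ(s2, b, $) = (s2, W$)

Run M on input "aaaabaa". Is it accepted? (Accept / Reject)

Reject

No computation consumes all input and reaches a final state.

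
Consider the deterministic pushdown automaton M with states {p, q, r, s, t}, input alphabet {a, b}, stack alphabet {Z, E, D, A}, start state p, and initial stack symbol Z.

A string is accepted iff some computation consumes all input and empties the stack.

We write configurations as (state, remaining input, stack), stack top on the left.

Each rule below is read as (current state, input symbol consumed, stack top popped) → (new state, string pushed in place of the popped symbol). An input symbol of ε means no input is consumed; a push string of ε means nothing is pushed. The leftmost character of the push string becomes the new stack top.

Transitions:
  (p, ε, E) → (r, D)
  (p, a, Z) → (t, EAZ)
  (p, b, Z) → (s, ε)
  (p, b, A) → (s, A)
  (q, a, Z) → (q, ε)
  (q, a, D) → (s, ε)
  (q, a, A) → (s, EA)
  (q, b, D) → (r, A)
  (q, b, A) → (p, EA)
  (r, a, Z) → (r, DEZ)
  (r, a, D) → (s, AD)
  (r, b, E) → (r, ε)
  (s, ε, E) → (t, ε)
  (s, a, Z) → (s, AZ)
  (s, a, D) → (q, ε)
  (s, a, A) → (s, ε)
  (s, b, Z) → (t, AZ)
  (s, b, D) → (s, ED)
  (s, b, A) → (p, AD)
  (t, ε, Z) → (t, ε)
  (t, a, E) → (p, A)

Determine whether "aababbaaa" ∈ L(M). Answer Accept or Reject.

Accept

(p, aababbaaa, Z)
  read a, top Z: go to t, push EAZ → (t, ababbaaa, EAZ)
  read a, top E: go to p, push A → (p, babbaaa, AAZ)
  read b, top A: go to s, push A → (s, abbaaa, AAZ)
  read a, top A: go to s, push ε → (s, bbaaa, AZ)
  read b, top A: go to p, push AD → (p, baaa, ADZ)
  read b, top A: go to s, push A → (s, aaa, ADZ)
  read a, top A: go to s, push ε → (s, aa, DZ)
  read a, top D: go to q, push ε → (q, a, Z)
  read a, top Z: go to q, push ε → (q, ε, ε)
All input consumed and the stack is empty.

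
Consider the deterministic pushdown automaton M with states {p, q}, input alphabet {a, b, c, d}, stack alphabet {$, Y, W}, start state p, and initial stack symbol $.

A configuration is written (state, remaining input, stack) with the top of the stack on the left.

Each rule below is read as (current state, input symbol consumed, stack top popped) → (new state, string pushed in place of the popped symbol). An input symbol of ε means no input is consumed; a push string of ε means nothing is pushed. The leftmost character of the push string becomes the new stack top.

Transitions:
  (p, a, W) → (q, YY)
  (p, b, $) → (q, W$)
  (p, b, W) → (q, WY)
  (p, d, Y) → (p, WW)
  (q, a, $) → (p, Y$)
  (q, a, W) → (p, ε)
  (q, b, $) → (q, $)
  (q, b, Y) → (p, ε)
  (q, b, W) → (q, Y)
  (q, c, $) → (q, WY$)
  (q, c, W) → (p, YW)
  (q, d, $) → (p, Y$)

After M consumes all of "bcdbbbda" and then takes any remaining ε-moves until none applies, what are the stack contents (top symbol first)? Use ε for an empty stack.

(p, bcdbbbda, $)
  read b, top $: go to q, push W$ → (q, cdbbbda, W$)
  read c, top W: go to p, push YW → (p, dbbbda, YW$)
  read d, top Y: go to p, push WW → (p, bbbda, WWW$)
  read b, top W: go to q, push WY → (q, bbda, WYWW$)
  read b, top W: go to q, push Y → (q, bda, YYWW$)
  read b, top Y: go to p, push ε → (p, da, YWW$)
  read d, top Y: go to p, push WW → (p, a, WWWW$)
  read a, top W: go to q, push YY → (q, ε, YYWWW$)
All input consumed in state q with stack YYWWW$.

YYWWW$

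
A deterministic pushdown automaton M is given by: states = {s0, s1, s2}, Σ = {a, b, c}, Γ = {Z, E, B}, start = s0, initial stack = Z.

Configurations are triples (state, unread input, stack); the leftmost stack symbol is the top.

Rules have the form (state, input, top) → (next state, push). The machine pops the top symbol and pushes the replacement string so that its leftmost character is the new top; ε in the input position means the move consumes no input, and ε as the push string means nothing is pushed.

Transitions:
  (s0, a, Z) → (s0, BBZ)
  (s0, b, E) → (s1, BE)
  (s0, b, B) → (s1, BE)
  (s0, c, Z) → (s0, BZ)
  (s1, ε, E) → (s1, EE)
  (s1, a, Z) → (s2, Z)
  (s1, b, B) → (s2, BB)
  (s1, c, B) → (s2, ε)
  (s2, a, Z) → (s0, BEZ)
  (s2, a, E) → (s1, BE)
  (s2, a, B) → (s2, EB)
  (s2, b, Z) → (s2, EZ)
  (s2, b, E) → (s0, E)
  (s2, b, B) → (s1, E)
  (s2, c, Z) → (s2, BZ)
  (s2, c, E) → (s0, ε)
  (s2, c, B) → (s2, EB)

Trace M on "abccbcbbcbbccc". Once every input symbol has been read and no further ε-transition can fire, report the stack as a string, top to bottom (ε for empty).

(s0, abccbcbbcbbccc, Z) ⊢ (s0, bccbcbbcbbccc, BBZ) ⊢ (s1, ccbcbbcbbccc, BEBZ) ⊢ (s2, cbcbbcbbccc, EBZ) ⊢ (s0, bcbbcbbccc, BZ) ⊢ (s1, cbbcbbccc, BEZ) ⊢ (s2, bbcbbccc, EZ) ⊢ (s0, bcbbccc, EZ) ⊢ (s1, cbbccc, BEZ) ⊢ (s2, bbccc, EZ) ⊢ (s0, bccc, EZ) ⊢ (s1, ccc, BEZ) ⊢ (s2, cc, EZ) ⊢ (s0, c, Z) ⊢ (s0, ε, BZ)
All input consumed in state s0 with stack BZ.

BZ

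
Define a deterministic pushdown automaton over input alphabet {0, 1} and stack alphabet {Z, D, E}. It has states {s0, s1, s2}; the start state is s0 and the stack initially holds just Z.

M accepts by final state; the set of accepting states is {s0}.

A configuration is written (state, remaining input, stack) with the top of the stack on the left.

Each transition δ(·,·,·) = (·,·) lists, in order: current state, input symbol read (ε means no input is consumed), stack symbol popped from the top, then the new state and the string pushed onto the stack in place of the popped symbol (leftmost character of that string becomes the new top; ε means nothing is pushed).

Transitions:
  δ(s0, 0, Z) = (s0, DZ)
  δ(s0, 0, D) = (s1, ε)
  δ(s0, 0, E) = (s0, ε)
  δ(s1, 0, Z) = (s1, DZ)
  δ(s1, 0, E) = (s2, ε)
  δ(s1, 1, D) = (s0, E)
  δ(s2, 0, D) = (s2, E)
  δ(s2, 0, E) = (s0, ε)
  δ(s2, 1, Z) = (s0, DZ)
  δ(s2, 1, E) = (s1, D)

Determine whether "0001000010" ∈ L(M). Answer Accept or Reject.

Accept

(s0, 0001000010, Z)
  read 0, top Z: go to s0, push DZ → (s0, 001000010, DZ)
  read 0, top D: go to s1, push ε → (s1, 01000010, Z)
  read 0, top Z: go to s1, push DZ → (s1, 1000010, DZ)
  read 1, top D: go to s0, push E → (s0, 000010, EZ)
  read 0, top E: go to s0, push ε → (s0, 00010, Z)
  read 0, top Z: go to s0, push DZ → (s0, 0010, DZ)
  read 0, top D: go to s1, push ε → (s1, 010, Z)
  read 0, top Z: go to s1, push DZ → (s1, 10, DZ)
  read 1, top D: go to s0, push E → (s0, 0, EZ)
  read 0, top E: go to s0, push ε → (s0, ε, Z)
All input consumed; state s0 ∈ F.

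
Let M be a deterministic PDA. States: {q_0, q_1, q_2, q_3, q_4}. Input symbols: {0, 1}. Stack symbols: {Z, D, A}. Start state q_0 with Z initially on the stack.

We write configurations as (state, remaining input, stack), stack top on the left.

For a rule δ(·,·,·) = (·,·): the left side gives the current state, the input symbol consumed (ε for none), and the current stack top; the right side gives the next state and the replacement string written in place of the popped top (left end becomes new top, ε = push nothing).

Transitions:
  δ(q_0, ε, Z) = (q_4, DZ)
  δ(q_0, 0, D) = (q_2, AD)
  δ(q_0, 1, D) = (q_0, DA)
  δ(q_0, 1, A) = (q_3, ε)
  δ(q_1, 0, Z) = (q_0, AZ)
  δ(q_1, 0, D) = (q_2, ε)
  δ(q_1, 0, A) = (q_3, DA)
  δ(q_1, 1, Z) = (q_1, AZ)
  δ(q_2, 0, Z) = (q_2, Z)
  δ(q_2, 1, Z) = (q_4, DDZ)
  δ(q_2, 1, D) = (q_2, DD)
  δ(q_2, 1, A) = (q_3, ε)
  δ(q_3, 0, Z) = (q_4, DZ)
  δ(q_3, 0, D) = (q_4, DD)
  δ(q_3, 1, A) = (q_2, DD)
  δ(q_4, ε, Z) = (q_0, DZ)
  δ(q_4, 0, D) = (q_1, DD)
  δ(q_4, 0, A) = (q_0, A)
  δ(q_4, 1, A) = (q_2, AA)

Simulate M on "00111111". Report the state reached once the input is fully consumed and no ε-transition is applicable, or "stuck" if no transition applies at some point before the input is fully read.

(q_0, 00111111, Z)
  ε-move, top Z: go to q_4, push DZ → (q_4, 00111111, DZ)
  read 0, top D: go to q_1, push DD → (q_1, 0111111, DDZ)
  read 0, top D: go to q_2, push ε → (q_2, 111111, DZ)
  read 1, top D: go to q_2, push DD → (q_2, 11111, DDZ)
  read 1, top D: go to q_2, push DD → (q_2, 1111, DDDZ)
  read 1, top D: go to q_2, push DD → (q_2, 111, DDDDZ)
  read 1, top D: go to q_2, push DD → (q_2, 11, DDDDDZ)
  read 1, top D: go to q_2, push DD → (q_2, 1, DDDDDDZ)
  read 1, top D: go to q_2, push DD → (q_2, ε, DDDDDDDZ)
All input consumed; M is in state q_2.

q_2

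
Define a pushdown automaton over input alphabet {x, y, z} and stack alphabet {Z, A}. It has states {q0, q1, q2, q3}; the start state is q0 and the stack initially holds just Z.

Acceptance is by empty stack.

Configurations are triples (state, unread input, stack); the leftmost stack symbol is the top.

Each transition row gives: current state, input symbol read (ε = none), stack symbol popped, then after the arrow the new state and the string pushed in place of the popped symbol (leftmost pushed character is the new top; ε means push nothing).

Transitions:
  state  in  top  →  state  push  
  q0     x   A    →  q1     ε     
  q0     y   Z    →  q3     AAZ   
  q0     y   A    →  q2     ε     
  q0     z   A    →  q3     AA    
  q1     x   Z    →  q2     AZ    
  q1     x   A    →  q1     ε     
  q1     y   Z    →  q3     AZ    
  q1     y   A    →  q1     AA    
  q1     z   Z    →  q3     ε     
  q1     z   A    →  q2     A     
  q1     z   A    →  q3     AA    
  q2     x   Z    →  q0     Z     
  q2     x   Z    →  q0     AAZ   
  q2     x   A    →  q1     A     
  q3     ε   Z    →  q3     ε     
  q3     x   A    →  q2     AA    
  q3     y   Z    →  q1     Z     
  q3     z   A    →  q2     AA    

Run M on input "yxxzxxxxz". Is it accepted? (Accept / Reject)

One accepting computation: (q0, yxxzxxxxz, Z) ⊢ (q3, xxzxxxxz, AAZ) ⊢ (q2, xzxxxxz, AAAZ) ⊢ (q1, zxxxxz, AAAZ) ⊢ (q2, xxxxz, AAAZ) ⊢ (q1, xxxz, AAAZ) ⊢ (q1, xxz, AAZ) ⊢ (q1, xz, AZ) ⊢ (q1, z, Z) ⊢ (q3, ε, ε)
All input consumed and the stack is empty.

Accept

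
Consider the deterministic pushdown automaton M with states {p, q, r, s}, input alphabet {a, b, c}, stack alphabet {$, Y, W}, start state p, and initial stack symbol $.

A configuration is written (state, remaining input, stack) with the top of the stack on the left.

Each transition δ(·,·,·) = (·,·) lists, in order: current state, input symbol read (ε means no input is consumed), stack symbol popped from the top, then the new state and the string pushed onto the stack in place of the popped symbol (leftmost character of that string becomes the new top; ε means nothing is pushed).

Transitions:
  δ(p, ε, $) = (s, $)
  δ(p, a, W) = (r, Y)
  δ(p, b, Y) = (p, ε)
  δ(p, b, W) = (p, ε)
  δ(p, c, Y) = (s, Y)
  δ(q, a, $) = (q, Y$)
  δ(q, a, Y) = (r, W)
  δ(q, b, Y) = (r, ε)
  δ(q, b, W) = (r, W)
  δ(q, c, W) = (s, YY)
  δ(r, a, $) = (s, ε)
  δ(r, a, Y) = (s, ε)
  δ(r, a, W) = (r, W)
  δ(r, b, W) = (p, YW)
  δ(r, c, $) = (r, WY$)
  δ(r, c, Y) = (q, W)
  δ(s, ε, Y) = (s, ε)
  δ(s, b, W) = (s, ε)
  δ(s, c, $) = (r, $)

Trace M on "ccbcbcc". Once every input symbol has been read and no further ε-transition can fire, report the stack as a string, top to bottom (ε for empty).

WY$

(p, ccbcbcc, $)
  ε-move, top $: go to s, push $ → (s, ccbcbcc, $)
  read c, top $: go to r, push $ → (r, cbcbcc, $)
  read c, top $: go to r, push WY$ → (r, bcbcc, WY$)
  read b, top W: go to p, push YW → (p, cbcc, YWY$)
  read c, top Y: go to s, push Y → (s, bcc, YWY$)
  ε-move, top Y: go to s, push ε → (s, bcc, WY$)
  read b, top W: go to s, push ε → (s, cc, Y$)
  ε-move, top Y: go to s, push ε → (s, cc, $)
  read c, top $: go to r, push $ → (r, c, $)
  read c, top $: go to r, push WY$ → (r, ε, WY$)
All input consumed in state r with stack WY$.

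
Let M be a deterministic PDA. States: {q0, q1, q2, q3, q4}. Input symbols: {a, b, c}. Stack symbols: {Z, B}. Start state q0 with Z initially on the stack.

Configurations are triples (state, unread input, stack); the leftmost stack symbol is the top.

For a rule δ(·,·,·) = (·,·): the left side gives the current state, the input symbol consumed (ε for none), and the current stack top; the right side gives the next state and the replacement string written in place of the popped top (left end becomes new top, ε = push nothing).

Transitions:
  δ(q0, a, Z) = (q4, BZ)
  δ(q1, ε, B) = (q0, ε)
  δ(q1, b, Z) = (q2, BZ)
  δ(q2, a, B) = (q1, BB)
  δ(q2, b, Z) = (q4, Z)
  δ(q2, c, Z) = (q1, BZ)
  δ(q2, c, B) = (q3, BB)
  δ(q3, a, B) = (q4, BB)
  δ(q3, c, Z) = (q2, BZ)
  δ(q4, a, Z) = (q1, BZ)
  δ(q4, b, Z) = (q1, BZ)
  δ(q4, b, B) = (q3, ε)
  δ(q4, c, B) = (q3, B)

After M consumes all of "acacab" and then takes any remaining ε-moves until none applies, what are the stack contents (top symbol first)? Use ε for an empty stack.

BBZ

(q0, acacab, Z)
  read a, top Z: go to q4, push BZ → (q4, cacab, BZ)
  read c, top B: go to q3, push B → (q3, acab, BZ)
  read a, top B: go to q4, push BB → (q4, cab, BBZ)
  read c, top B: go to q3, push B → (q3, ab, BBZ)
  read a, top B: go to q4, push BB → (q4, b, BBBZ)
  read b, top B: go to q3, push ε → (q3, ε, BBZ)
All input consumed in state q3 with stack BBZ.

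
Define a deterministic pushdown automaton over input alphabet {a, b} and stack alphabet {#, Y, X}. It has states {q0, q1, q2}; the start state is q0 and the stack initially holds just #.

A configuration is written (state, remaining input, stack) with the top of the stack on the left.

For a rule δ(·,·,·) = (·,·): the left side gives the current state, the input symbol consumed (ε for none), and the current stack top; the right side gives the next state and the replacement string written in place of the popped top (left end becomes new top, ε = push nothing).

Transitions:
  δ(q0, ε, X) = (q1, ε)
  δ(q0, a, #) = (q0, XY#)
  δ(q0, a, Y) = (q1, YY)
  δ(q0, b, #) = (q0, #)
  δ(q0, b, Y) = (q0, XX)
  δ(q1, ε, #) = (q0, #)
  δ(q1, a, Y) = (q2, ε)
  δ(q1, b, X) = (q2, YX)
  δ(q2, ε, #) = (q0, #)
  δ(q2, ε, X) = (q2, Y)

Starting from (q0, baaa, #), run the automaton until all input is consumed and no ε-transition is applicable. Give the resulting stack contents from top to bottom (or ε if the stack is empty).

Y#

(q0, baaa, #)
  read b, top #: go to q0, push # → (q0, aaa, #)
  read a, top #: go to q0, push XY# → (q0, aa, XY#)
  ε-move, top X: go to q1, push ε → (q1, aa, Y#)
  read a, top Y: go to q2, push ε → (q2, a, #)
  ε-move, top #: go to q0, push # → (q0, a, #)
  read a, top #: go to q0, push XY# → (q0, ε, XY#)
  ε-move, top X: go to q1, push ε → (q1, ε, Y#)
All input consumed in state q1 with stack Y#.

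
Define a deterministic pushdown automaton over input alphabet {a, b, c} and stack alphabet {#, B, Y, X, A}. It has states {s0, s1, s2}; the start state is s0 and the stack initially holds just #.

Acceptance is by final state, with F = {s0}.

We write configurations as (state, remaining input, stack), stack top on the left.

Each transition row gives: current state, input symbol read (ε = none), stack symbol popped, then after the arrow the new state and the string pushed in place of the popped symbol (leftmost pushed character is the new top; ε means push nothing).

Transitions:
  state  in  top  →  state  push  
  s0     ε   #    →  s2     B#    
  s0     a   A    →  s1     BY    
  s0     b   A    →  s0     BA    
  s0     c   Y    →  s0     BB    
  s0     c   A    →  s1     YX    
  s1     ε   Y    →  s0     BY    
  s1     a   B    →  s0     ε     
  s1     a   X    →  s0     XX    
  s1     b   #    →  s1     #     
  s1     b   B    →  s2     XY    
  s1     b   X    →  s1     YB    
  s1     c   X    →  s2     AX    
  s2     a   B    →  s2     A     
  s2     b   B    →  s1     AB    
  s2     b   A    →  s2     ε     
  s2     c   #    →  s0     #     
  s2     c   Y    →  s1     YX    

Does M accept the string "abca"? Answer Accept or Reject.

(s0, abca, #) ⊢ (s2, abca, B#) ⊢ (s2, bca, A#) ⊢ (s2, ca, #) ⊢ (s0, a, #) ⊢ (s2, a, B#) ⊢ (s2, ε, A#)
All input consumed; state s2 ∉ F and no further ε-move applies.

Reject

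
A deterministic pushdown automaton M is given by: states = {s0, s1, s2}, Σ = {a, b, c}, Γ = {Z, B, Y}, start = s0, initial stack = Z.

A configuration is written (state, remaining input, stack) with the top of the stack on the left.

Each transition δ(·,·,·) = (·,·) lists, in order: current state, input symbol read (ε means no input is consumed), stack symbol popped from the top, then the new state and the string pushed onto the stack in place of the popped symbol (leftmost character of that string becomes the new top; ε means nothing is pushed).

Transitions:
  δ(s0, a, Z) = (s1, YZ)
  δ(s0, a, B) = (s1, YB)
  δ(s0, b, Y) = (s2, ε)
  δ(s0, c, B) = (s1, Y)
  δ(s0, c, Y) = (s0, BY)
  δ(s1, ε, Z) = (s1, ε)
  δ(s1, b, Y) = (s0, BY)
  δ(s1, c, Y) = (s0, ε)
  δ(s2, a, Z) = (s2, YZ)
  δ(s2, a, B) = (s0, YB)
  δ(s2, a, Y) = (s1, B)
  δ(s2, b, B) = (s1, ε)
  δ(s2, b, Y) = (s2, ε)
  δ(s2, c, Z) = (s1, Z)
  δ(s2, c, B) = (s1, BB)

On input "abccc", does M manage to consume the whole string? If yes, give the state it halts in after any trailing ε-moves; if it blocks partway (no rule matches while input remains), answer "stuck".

(s0, abccc, Z) ⊢ (s1, bccc, YZ) ⊢ (s0, ccc, BYZ) ⊢ (s1, cc, YYZ) ⊢ (s0, c, YZ) ⊢ (s0, ε, BYZ)
All input consumed; M is in state s0.

s0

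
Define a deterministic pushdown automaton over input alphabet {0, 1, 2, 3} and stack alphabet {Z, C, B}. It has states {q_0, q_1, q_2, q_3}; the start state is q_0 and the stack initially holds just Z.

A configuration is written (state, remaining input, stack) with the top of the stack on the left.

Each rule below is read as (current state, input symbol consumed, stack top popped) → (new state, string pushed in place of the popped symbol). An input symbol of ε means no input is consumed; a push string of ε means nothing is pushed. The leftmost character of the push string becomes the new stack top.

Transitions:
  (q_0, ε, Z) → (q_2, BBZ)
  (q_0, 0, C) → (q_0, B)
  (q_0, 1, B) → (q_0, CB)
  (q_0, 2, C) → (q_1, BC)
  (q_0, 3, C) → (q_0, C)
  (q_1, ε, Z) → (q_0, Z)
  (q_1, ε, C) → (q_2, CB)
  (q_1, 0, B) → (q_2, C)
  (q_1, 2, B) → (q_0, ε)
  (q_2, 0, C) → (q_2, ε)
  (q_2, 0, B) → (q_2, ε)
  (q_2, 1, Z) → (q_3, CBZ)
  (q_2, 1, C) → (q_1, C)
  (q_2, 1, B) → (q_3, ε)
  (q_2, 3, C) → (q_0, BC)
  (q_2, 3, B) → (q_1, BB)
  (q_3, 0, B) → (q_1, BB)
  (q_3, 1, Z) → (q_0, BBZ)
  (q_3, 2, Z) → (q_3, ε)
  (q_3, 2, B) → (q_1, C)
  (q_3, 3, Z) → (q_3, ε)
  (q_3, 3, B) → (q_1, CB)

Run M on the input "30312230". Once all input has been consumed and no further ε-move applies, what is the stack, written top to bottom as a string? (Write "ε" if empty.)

BBCBBZ

(q_0, 30312230, Z)
  ε-move, top Z: go to q_2, push BBZ → (q_2, 30312230, BBZ)
  read 3, top B: go to q_1, push BB → (q_1, 0312230, BBBZ)
  read 0, top B: go to q_2, push C → (q_2, 312230, CBBZ)
  read 3, top C: go to q_0, push BC → (q_0, 12230, BCBBZ)
  read 1, top B: go to q_0, push CB → (q_0, 2230, CBCBBZ)
  read 2, top C: go to q_1, push BC → (q_1, 230, BCBCBBZ)
  read 2, top B: go to q_0, push ε → (q_0, 30, CBCBBZ)
  read 3, top C: go to q_0, push C → (q_0, 0, CBCBBZ)
  read 0, top C: go to q_0, push B → (q_0, ε, BBCBBZ)
All input consumed in state q_0 with stack BBCBBZ.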